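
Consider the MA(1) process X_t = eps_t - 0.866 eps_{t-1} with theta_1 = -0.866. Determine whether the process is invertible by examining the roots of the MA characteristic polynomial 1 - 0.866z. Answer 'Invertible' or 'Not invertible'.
\text{Invertible}

The MA(q) characteristic polynomial is P(z) = 1 - 0.866z.
Invertibility requires all roots to lie outside the unit circle, i.e. |z| > 1 for every root.
This is linear in z: 1 + (-0.866) z = 0  =>  z = -1/(-0.866) = 1.154734,  |z| = 1.154734.
Moduli of all roots: 1.1547.
All moduli strictly greater than 1? Yes.
Verdict: Invertible.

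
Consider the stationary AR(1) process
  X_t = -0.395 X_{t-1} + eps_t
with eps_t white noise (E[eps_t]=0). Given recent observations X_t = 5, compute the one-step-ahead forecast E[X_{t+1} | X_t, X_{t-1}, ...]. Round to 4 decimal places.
E[X_{t+1} \mid \mathcal F_t] = -1.9750

For an AR(p) model X_t = c + sum_i phi_i X_{t-i} + eps_t, the
one-step-ahead conditional mean is
  E[X_{t+1} | X_t, ...] = c + sum_i phi_i X_{t+1-i}.
Substitute known values:
  E[X_{t+1} | ...] = (-0.395) * (5)
                   = -1.9750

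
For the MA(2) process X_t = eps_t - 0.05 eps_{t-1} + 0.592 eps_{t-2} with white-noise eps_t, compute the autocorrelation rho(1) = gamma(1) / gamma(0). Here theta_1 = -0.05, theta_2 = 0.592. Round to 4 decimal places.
\rho(1) = -0.0588

For an MA(q) process with theta_0 = 1, the autocovariance is
  gamma(k) = sigma^2 * sum_{i=0..q-k} theta_i * theta_{i+k},
and rho(k) = gamma(k) / gamma(0). Sigma^2 cancels.
  numerator   = (1)*(-0.05) + (-0.05)*(0.592) = -0.0796.
  denominator = (1)^2 + (-0.05)^2 + (0.592)^2 = 1.352964.
  rho(1) = -0.0796 / 1.352964 = -0.0588.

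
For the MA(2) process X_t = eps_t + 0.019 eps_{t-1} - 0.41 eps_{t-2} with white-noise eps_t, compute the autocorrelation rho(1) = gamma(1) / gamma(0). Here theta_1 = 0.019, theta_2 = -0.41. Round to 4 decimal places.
\rho(1) = 0.0096

For an MA(q) process with theta_0 = 1, the autocovariance is
  gamma(k) = sigma^2 * sum_{i=0..q-k} theta_i * theta_{i+k},
and rho(k) = gamma(k) / gamma(0). Sigma^2 cancels.
  numerator   = (1)*(0.019) + (0.019)*(-0.41) = 0.01121.
  denominator = (1)^2 + (0.019)^2 + (-0.41)^2 = 1.168461.
  rho(1) = 0.01121 / 1.168461 = 0.0096.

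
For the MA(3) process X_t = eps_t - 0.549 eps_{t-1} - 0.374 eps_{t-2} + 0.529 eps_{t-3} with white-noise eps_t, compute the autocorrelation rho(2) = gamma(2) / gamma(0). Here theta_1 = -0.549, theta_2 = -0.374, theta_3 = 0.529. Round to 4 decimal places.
\rho(2) = -0.3860

For an MA(q) process with theta_0 = 1, the autocovariance is
  gamma(k) = sigma^2 * sum_{i=0..q-k} theta_i * theta_{i+k},
and rho(k) = gamma(k) / gamma(0). Sigma^2 cancels.
  numerator   = (1)*(-0.374) + (-0.549)*(0.529) = -0.664421.
  denominator = (1)^2 + (-0.549)^2 + (-0.374)^2 + (0.529)^2 = 1.721118.
  rho(2) = -0.664421 / 1.721118 = -0.3860.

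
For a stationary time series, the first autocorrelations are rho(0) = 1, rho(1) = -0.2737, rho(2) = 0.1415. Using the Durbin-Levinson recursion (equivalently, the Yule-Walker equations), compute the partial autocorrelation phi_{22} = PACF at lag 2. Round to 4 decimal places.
\phi_{22} = 0.0720

The PACF at lag k is phi_{kk}, the last component of the solution
to the Yule-Walker system G_k phi = r_k where
  (G_k)_{ij} = rho(|i - j|), (r_k)_i = rho(i), i,j = 1..k.
Equivalently, Durbin-Levinson gives phi_{kk} iteratively:
  phi_{11} = rho(1)
  phi_{kk} = [rho(k) - sum_{j=1..k-1} phi_{k-1,j} rho(k-j)]
            / [1 - sum_{j=1..k-1} phi_{k-1,j} rho(j)],
  phi_{k,j} = phi_{k-1,j} - phi_{kk} phi_{k-1,k-j},  j = 1..k-1.
Step k = 1:
  phi_11 = rho(1) = -0.2737.
Step k = 2:
  phi_22 = [rho(2) - phi_11 rho(1)] / [1 - phi_11 rho(1)] = [0.1415 - (-0.2737)(-0.2737)] / [1 - (-0.2737)(-0.2737)]
         = 0.06658831 / 0.92508831 = 0.072.
Therefore phi_{22} = 0.0720.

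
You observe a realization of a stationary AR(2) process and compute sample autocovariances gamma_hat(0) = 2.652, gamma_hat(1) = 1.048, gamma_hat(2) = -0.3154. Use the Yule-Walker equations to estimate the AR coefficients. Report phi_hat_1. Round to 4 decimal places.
\hat\phi_{1} = 0.5240

The Yule-Walker equations for an AR(p) process read, in matrix form,
  Gamma_p phi = r_p,   with   (Gamma_p)_{ij} = gamma(|i - j|),
                       (r_p)_i = gamma(i),   i,j = 1..p.
Substitute the sample gammas (Toeplitz matrix and right-hand side of size 2):
  Gamma_p = [[2.652, 1.048], [1.048, 2.652]]
  r_p     = [1.048, -0.3154]
Written out:
  2.652 phi_1 + 1.048 phi_2 = 1.048
  1.048 phi_1 + 2.652 phi_2 = -0.3154
Solve by Cramer's rule:
  det = gamma(0)^2 - gamma(1)^2 = (2.652)^2 - (1.048)^2 = 7.033104 - 1.098304 = 5.9348
  phi_hat_1 = [gamma(1) gamma(0) - gamma(1) gamma(2)] / det = [(1.048)(2.652) - (1.048)(-0.3154)] / 5.9348 = 3.1098352 / 5.9348 = 0.524
  phi_hat_2 = [gamma(0) gamma(2) - gamma(1)^2] / det = [(2.652)(-0.3154) - (1.048)^2] / 5.9348 = -1.9347448 / 5.9348 = -0.326
So phi_hat = [0.5240, -0.3260].
Therefore phi_hat_1 = 0.5240.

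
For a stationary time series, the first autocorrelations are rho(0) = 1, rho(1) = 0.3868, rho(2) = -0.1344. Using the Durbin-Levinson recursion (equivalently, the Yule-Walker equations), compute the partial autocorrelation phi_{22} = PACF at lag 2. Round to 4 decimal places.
\phi_{22} = -0.3340

The PACF at lag k is phi_{kk}, the last component of the solution
to the Yule-Walker system G_k phi = r_k where
  (G_k)_{ij} = rho(|i - j|), (r_k)_i = rho(i), i,j = 1..k.
Equivalently, Durbin-Levinson gives phi_{kk} iteratively:
  phi_{11} = rho(1)
  phi_{kk} = [rho(k) - sum_{j=1..k-1} phi_{k-1,j} rho(k-j)]
            / [1 - sum_{j=1..k-1} phi_{k-1,j} rho(j)],
  phi_{k,j} = phi_{k-1,j} - phi_{kk} phi_{k-1,k-j},  j = 1..k-1.
Step k = 1:
  phi_11 = rho(1) = 0.3868.
Step k = 2:
  phi_22 = [rho(2) - phi_11 rho(1)] / [1 - phi_11 rho(1)] = [-0.1344 - (0.3868)(0.3868)] / [1 - (0.3868)(0.3868)]
         = -0.28401424 / 0.85038576 = -0.334.
Therefore phi_{22} = -0.3340.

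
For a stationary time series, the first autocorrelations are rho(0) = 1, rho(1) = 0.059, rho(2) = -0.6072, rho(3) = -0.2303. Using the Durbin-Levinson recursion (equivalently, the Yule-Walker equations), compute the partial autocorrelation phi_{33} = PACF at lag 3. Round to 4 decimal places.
\phi_{33} = -0.2191

The PACF at lag k is phi_{kk}, the last component of the solution
to the Yule-Walker system G_k phi = r_k where
  (G_k)_{ij} = rho(|i - j|), (r_k)_i = rho(i), i,j = 1..k.
Equivalently, Durbin-Levinson gives phi_{kk} iteratively:
  phi_{11} = rho(1)
  phi_{kk} = [rho(k) - sum_{j=1..k-1} phi_{k-1,j} rho(k-j)]
            / [1 - sum_{j=1..k-1} phi_{k-1,j} rho(j)],
  phi_{k,j} = phi_{k-1,j} - phi_{kk} phi_{k-1,k-j},  j = 1..k-1.
Step k = 1:
  phi_11 = rho(1) = 0.059.
Step k = 2:
  phi_22 = [rho(2) - phi_11 rho(1)] / [1 - phi_11 rho(1)] = [-0.6072 - (0.059)(0.059)] / [1 - (0.059)(0.059)]
         = -0.610681 / 0.996519 = -0.612814.
  Update: phi_21 = phi_11 - phi_22 phi_11 = 0.059 - (-0.612814)(0.059) = 0.095156.
Step k = 3:
  phi_33 = [rho(3) - phi_21 rho(2) - phi_22 rho(1)] / [1 - phi_21 rho(1) - phi_22 rho(2)]
    numerator   = -0.2303 - (0.095156)(-0.6072) - (-0.612814)(0.059) = -0.13636522
    denominator = 1 - (0.095156)(0.059) - (-0.612814)(-0.6072) = 0.62228501
  phi_33 = -0.13636522 / 0.62228501 = -0.2191.
Therefore phi_{33} = -0.2191.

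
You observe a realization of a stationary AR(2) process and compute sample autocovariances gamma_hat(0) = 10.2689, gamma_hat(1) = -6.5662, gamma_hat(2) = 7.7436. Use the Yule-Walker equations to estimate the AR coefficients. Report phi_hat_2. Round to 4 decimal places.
\hat\phi_{2} = 0.5840

The Yule-Walker equations for an AR(p) process read, in matrix form,
  Gamma_p phi = r_p,   with   (Gamma_p)_{ij} = gamma(|i - j|),
                       (r_p)_i = gamma(i),   i,j = 1..p.
Substitute the sample gammas (Toeplitz matrix and right-hand side of size 2):
  Gamma_p = [[10.2689, -6.5662], [-6.5662, 10.2689]]
  r_p     = [-6.5662, 7.7436]
Written out:
  10.2689 phi_1 - 6.5662 phi_2 = -6.5662
  -6.5662 phi_1 + 10.2689 phi_2 = 7.7436
Solve by Cramer's rule:
  det = gamma(0)^2 - gamma(1)^2 = (10.2689)^2 - (-6.5662)^2 = 105.45030721 - 43.11498244 = 62.33532477
  phi_hat_1 = [gamma(1) gamma(0) - gamma(1) gamma(2)] / det = [(-6.5662)(10.2689) - (-6.5662)(7.7436)] / 62.33532477 = -16.58162486 / 62.33532477 = -0.266
  phi_hat_2 = [gamma(0) gamma(2) - gamma(1)^2] / det = [(10.2689)(7.7436) - (-6.5662)^2] / 62.33532477 = 36.4032716 / 62.33532477 = 0.584
So phi_hat = [-0.2660, 0.5840].
Therefore phi_hat_2 = 0.5840.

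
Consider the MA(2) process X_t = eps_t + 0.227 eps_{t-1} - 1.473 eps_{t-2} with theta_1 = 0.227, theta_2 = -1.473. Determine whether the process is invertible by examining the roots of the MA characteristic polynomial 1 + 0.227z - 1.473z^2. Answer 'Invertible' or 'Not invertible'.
\text{Not invertible}

The MA(q) characteristic polynomial is P(z) = 1 + 0.227z - 1.473z^2.
Invertibility requires all roots to lie outside the unit circle, i.e. |z| > 1 for every root.
Set 1 + (0.227) z + (-1.473) z^2 = 0, i.e. a z^2 + b z + c = 0 with a = -1.473, b = 0.227, c = 1.
Discriminant D = b^2 - 4ac = (0.227)^2 - 4*(-1.473)*1 = 0.051529 - (-5.892) = 5.943529.
D >= 0, so the roots are real: z = (-b +/- sqrt(D)) / (2a) = (-0.227 +/- 2.437935) / (-2.946).
  z_1 = (-0.227 + 2.437935) / (-2.946) = -0.7505,   |z_1| = 0.7505.
  z_2 = (-0.227 - 2.437935) / (-2.946) = 0.9046,   |z_2| = 0.9046.
Moduli of all roots: 0.7505, 0.9046.
All moduli strictly greater than 1? No.
Verdict: Not invertible.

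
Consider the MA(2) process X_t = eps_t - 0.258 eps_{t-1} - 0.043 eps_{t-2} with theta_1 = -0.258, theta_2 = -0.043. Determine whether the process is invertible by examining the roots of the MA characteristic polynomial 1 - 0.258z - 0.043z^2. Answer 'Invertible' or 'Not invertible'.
\text{Invertible}

The MA(q) characteristic polynomial is P(z) = 1 - 0.258z - 0.043z^2.
Invertibility requires all roots to lie outside the unit circle, i.e. |z| > 1 for every root.
Set 1 + (-0.258) z + (-0.043) z^2 = 0, i.e. a z^2 + b z + c = 0 with a = -0.043, b = -0.258, c = 1.
Discriminant D = b^2 - 4ac = (-0.258)^2 - 4*(-0.043)*1 = 0.066564 - (-0.172) = 0.238564.
D >= 0, so the roots are real: z = (-b +/- sqrt(D)) / (2a) = (0.258 +/- 0.48843) / (-0.086).
  z_1 = (0.258 + 0.48843) / (-0.086) = -8.6794,   |z_1| = 8.6794.
  z_2 = (0.258 - 0.48843) / (-0.086) = 2.6794,   |z_2| = 2.6794.
Moduli of all roots: 8.6794, 2.6794.
All moduli strictly greater than 1? Yes.
Verdict: Invertible.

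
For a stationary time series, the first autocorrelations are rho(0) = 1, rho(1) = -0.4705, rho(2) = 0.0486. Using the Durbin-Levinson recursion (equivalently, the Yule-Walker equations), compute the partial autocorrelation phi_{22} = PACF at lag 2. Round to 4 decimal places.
\phi_{22} = -0.2219

The PACF at lag k is phi_{kk}, the last component of the solution
to the Yule-Walker system G_k phi = r_k where
  (G_k)_{ij} = rho(|i - j|), (r_k)_i = rho(i), i,j = 1..k.
Equivalently, Durbin-Levinson gives phi_{kk} iteratively:
  phi_{11} = rho(1)
  phi_{kk} = [rho(k) - sum_{j=1..k-1} phi_{k-1,j} rho(k-j)]
            / [1 - sum_{j=1..k-1} phi_{k-1,j} rho(j)],
  phi_{k,j} = phi_{k-1,j} - phi_{kk} phi_{k-1,k-j},  j = 1..k-1.
Step k = 1:
  phi_11 = rho(1) = -0.4705.
Step k = 2:
  phi_22 = [rho(2) - phi_11 rho(1)] / [1 - phi_11 rho(1)] = [0.0486 - (-0.4705)(-0.4705)] / [1 - (-0.4705)(-0.4705)]
         = -0.17277025 / 0.77862975 = -0.2219.
Therefore phi_{22} = -0.2219.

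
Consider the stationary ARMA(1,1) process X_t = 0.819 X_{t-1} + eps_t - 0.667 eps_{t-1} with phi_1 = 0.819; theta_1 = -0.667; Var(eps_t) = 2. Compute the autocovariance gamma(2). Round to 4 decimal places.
\gamma(2) = 0.3431

Multiply the model equation by X_{t-k} and take expectations. With theta_0 = psi_0 = 1 and psi_j the MA(infinity) weights, this gives
  gamma(k) - sum_i phi_i gamma(k-i) = c_k,
  c_k = sigma^2 * sum_{j=k..q} theta_j psi_{j-k}   (c_k = 0 for k > q),
using gamma(-m) = gamma(m).
psi-weights needed (psi_j = theta_j + sum_i phi_i psi_{j-i}):
  psi_1 = theta_1 + phi_1 = -0.667 + (0.819) = 0.152
Right-hand sides:
  c_0 = sigma^2 (1 + theta_1 psi_1) = 2 * (1 + (-0.667)(0.152)) = 2 * 0.898616 = 1.797232
  c_1 = sigma^2 theta_1 = 2 * (-0.667) = -1.334
  c_2 = 0
Equations for k = 0 and k = 1 (AR order 1):
  gamma(0) = phi_1 gamma(1) + c_0
  gamma(1) = phi_1 gamma(0) + c_1
Substituting the second into the first: gamma(0) (1 - phi_1^2) = c_0 + phi_1 c_1, so
  gamma(0) = (c_0 + phi_1 c_1) / (1 - phi_1^2) = (1.797232 + (0.819)(-1.334)) / (1 - (0.819)^2) = 0.704686 / 0.329239 = 2.140348.
  gamma(1) = phi_1 gamma(0) + c_1 = (0.819)(2.140348) + (-1.334) = 0.418945.
For k = 2 (> q): gamma(2) = phi_1 gamma(1) = (0.819)(0.418945) = 0.343116.
Therefore gamma(2) = 0.3431 (to 4 decimal places).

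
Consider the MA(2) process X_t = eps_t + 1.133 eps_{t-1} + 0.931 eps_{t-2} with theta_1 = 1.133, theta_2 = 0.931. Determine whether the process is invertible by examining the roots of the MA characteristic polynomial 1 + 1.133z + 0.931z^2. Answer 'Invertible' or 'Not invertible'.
\text{Invertible}

The MA(q) characteristic polynomial is P(z) = 1 + 1.133z + 0.931z^2.
Invertibility requires all roots to lie outside the unit circle, i.e. |z| > 1 for every root.
Set 1 + (1.133) z + (0.931) z^2 = 0, i.e. a z^2 + b z + c = 0 with a = 0.931, b = 1.133, c = 1.
Discriminant D = b^2 - 4ac = (1.133)^2 - 4*(0.931)*1 = 1.283689 - (3.724) = -2.440311.
D < 0, so the roots are the complex-conjugate pair z = (-b +/- i sqrt(-D)) / (2a) = -0.6085 +/- 0.839i.
For a conjugate pair |z|^2 = z * conj(z) = (product of roots) = c/a = 1/(0.931) = 1.074114, so |z| = sqrt(1.074114) = 1.0364 for both roots.
Moduli of all roots: 1.0364, 1.0364.
All moduli strictly greater than 1? Yes.
Verdict: Invertible.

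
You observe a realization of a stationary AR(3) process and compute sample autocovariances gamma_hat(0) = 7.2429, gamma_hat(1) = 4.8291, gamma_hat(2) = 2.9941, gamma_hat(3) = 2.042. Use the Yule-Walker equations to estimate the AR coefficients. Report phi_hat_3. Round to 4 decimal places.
\hat\phi_{3} = 0.0510

The Yule-Walker equations for an AR(p) process read, in matrix form,
  Gamma_p phi = r_p,   with   (Gamma_p)_{ij} = gamma(|i - j|),
                       (r_p)_i = gamma(i),   i,j = 1..p.
Substitute the sample gammas (Toeplitz matrix and right-hand side of size 3):
  Gamma_p = [[7.2429, 4.8291, 2.9941], [4.8291, 7.2429, 4.8291], [2.9941, 4.8291, 7.2429]]
  r_p     = [4.8291, 2.9941, 2.042]
Written out (R1..R3):
  (R1) 7.2429 phi_1 + 4.8291 phi_2 + 2.9941 phi_3 = 4.8291
  (R2) 4.8291 phi_1 + 7.2429 phi_2 + 4.8291 phi_3 = 2.9941
  (R3) 2.9941 phi_1 + 4.8291 phi_2 + 7.2429 phi_3 = 2.042
Gaussian elimination:
  R2 <- R2 - (4.8291/7.2429) R1 = R2 - (0.666736) R1:  4.023167 phi_2 + 2.832827 phi_3 = -0.225633
  R3 <- R3 - (2.9941/7.2429) R1 = R3 - (0.413384) R1:  2.832827 phi_2 + 6.005187 phi_3 = 0.045727
  R3 <- R3 - (2.832827/4.023167) R2 = R3 - (0.704129) R2:  4.010512 phi_3 = 0.204602
Back-substitution:
  phi_hat_3 = 0.204602 / 4.010512 = 0.051016
  phi_hat_2 = (-0.225633 - (2.832827)(0.051016)) / 4.023167 = -0.092006
  phi_hat_1 = (4.8291 - (4.8291)(-0.092006) - (2.9941)(0.051016)) / 7.2429 = 0.70699
So phi_hat = [0.7070, -0.0920, 0.0510].
Therefore phi_hat_3 = 0.0510.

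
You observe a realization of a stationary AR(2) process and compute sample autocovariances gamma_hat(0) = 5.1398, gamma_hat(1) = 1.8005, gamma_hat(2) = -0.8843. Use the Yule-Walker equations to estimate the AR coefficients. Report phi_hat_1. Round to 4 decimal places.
\hat\phi_{1} = 0.4680

The Yule-Walker equations for an AR(p) process read, in matrix form,
  Gamma_p phi = r_p,   with   (Gamma_p)_{ij} = gamma(|i - j|),
                       (r_p)_i = gamma(i),   i,j = 1..p.
Substitute the sample gammas (Toeplitz matrix and right-hand side of size 2):
  Gamma_p = [[5.1398, 1.8005], [1.8005, 5.1398]]
  r_p     = [1.8005, -0.8843]
Written out:
  5.1398 phi_1 + 1.8005 phi_2 = 1.8005
  1.8005 phi_1 + 5.1398 phi_2 = -0.8843
Solve by Cramer's rule:
  det = gamma(0)^2 - gamma(1)^2 = (5.1398)^2 - (1.8005)^2 = 26.41754404 - 3.24180025 = 23.17574379
  phi_hat_1 = [gamma(1) gamma(0) - gamma(1) gamma(2)] / det = [(1.8005)(5.1398) - (1.8005)(-0.8843)] / 23.17574379 = 10.84639205 / 23.17574379 = 0.468
  phi_hat_2 = [gamma(0) gamma(2) - gamma(1)^2] / det = [(5.1398)(-0.8843) - (1.8005)^2] / 23.17574379 = -7.78692539 / 23.17574379 = -0.336
So phi_hat = [0.4680, -0.3360].
Therefore phi_hat_1 = 0.4680.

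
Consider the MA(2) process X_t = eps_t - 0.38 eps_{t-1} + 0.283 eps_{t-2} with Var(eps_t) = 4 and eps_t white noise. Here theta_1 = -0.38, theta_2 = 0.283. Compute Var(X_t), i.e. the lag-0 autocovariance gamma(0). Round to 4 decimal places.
\gamma(0) = 4.8980

For an MA(q) process X_t = eps_t + sum_i theta_i eps_{t-i} with
Var(eps_t) = sigma^2, the variance is
  gamma(0) = sigma^2 * (1 + sum_i theta_i^2).
  sum_i theta_i^2 = (-0.38)^2 + (0.283)^2 = 0.1444 + 0.080089 = 0.224489.
  gamma(0) = 4 * (1 + 0.224489) = 4 * 1.224489 = 4.897956, which rounds to 4.8980.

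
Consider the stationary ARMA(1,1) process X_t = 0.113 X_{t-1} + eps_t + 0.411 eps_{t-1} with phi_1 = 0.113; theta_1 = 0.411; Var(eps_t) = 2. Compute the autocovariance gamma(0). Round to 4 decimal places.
\gamma(0) = 2.5563

Multiply the model equation by X_{t-k} and take expectations. With theta_0 = psi_0 = 1 and psi_j the MA(infinity) weights, this gives
  gamma(k) - sum_i phi_i gamma(k-i) = c_k,
  c_k = sigma^2 * sum_{j=k..q} theta_j psi_{j-k}   (c_k = 0 for k > q),
using gamma(-m) = gamma(m).
psi-weights needed (psi_j = theta_j + sum_i phi_i psi_{j-i}):
  psi_1 = theta_1 + phi_1 = 0.411 + (0.113) = 0.524
Right-hand sides:
  c_0 = sigma^2 (1 + theta_1 psi_1) = 2 * (1 + (0.411)(0.524)) = 2 * 1.215364 = 2.430728
  c_1 = sigma^2 theta_1 = 2 * (0.411) = 0.822
  c_2 = 0
Equations for k = 0 and k = 1 (AR order 1):
  gamma(0) = phi_1 gamma(1) + c_0
  gamma(1) = phi_1 gamma(0) + c_1
Substituting the second into the first: gamma(0) (1 - phi_1^2) = c_0 + phi_1 c_1, so
  gamma(0) = (c_0 + phi_1 c_1) / (1 - phi_1^2) = (2.430728 + (0.113)(0.822)) / (1 - (0.113)^2) = 2.523614 / 0.987231 = 2.556255.
Therefore gamma(0) = 2.5563 (to 4 decimal places).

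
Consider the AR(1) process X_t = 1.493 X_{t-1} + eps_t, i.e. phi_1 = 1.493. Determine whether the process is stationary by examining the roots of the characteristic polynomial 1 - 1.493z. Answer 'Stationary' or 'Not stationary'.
\text{Not stationary}

The AR(p) characteristic polynomial is P(z) = 1 - 1.493z.
Stationarity requires all roots to lie outside the unit circle, i.e. |z| > 1 for every root.
This is linear in z: 1 + (-1.493) z = 0  =>  z = -1/(-1.493) = 0.669792,  |z| = 0.669792.
Moduli of all roots: 0.6698.
All moduli strictly greater than 1? No.
Verdict: Not stationary.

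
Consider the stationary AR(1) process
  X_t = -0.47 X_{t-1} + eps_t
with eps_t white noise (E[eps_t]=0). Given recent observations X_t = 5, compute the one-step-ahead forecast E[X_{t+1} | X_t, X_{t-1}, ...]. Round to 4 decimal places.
E[X_{t+1} \mid \mathcal F_t] = -2.3500

For an AR(p) model X_t = c + sum_i phi_i X_{t-i} + eps_t, the
one-step-ahead conditional mean is
  E[X_{t+1} | X_t, ...] = c + sum_i phi_i X_{t+1-i}.
Substitute known values:
  E[X_{t+1} | ...] = (-0.47) * (5)
                   = -2.3500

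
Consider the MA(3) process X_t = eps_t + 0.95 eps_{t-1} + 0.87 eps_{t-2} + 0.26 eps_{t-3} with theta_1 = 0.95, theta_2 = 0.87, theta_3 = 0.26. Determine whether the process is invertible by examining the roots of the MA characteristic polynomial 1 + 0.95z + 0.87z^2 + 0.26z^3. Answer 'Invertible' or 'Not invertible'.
\text{Invertible}

The MA(q) characteristic polynomial is P(z) = 1 + 0.95z + 0.87z^2 + 0.26z^3.
Invertibility requires all roots to lie outside the unit circle, i.e. |z| > 1 for every root.
Degree 3: look for a simple real root z0 first, then factor out (1 - z/z0) and solve the remaining quadratic.
Testing z0 = -2.5: P(-2.5) = 1 + (0.95)(-2.5) + (0.87)(-2.5)^2 + (0.26)(-2.5)^3
  = 1 + (-2.375) + (5.4375) + (-4.0625) = 0.  So z_0 = -2.5 is a root, |z_0| = 2.5.
Divide out the factor (1 + 0.4 z) = (1 - z/z0) (since 1/z0 = -0.4):
  P(z) = (1 + 0.4 z)(1 + (0.55) z + (0.65) z^2)
  [check: z-coef 0.55 - (-0.4) = 0.95; z^2-coef 0.65 - (-0.4)(0.55) = 0.87; z^3-coef -(-0.4)(0.65) = 0.26.]
Remaining roots from the quadratic factor 1 + (0.55) z + (0.65) z^2:
  Set 1 + (0.55) z + (0.65) z^2 = 0, i.e. a z^2 + b z + c = 0 with a = 0.65, b = 0.55, c = 1.
  Discriminant D = b^2 - 4ac = (0.55)^2 - 4*(0.65)*1 = 0.3025 - (2.6) = -2.2975.
  D < 0, so the roots are the complex-conjugate pair z = (-b +/- i sqrt(-D)) / (2a) = -0.4231 +/- 1.166i.
  For a conjugate pair |z|^2 = z * conj(z) = (product of roots) = c/a = 1/(0.65) = 1.538462, so |z| = sqrt(1.538462) = 1.2403 for both roots.
Moduli of all roots: 2.5000, 1.2403, 1.2403.
All moduli strictly greater than 1? Yes.
Verdict: Invertible.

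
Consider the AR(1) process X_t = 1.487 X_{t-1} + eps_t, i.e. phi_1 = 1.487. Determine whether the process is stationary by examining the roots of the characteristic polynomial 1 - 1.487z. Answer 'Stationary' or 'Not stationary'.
\text{Not stationary}

The AR(p) characteristic polynomial is P(z) = 1 - 1.487z.
Stationarity requires all roots to lie outside the unit circle, i.e. |z| > 1 for every root.
This is linear in z: 1 + (-1.487) z = 0  =>  z = -1/(-1.487) = 0.672495,  |z| = 0.672495.
Moduli of all roots: 0.6725.
All moduli strictly greater than 1? No.
Verdict: Not stationary.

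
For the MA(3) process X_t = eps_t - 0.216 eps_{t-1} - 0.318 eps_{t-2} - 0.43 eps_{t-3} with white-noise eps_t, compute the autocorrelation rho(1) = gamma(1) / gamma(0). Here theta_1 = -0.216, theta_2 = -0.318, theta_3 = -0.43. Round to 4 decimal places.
\rho(1) = -0.0079

For an MA(q) process with theta_0 = 1, the autocovariance is
  gamma(k) = sigma^2 * sum_{i=0..q-k} theta_i * theta_{i+k},
and rho(k) = gamma(k) / gamma(0). Sigma^2 cancels.
  numerator   = (1)*(-0.216) + (-0.216)*(-0.318) + (-0.318)*(-0.43) = -0.010572.
  denominator = (1)^2 + (-0.216)^2 + (-0.318)^2 + (-0.43)^2 = 1.33268.
  rho(1) = -0.010572 / 1.33268 = -0.0079.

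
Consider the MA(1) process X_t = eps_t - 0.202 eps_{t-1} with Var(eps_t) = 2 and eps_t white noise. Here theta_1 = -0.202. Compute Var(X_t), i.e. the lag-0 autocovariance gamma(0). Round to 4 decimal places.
\gamma(0) = 2.0816

For an MA(q) process X_t = eps_t + sum_i theta_i eps_{t-i} with
Var(eps_t) = sigma^2, the variance is
  gamma(0) = sigma^2 * (1 + sum_i theta_i^2).
  sum_i theta_i^2 = (-0.202)^2 = 0.040804.
  gamma(0) = 2 * (1 + 0.040804) = 2 * 1.040804 = 2.081608, which rounds to 2.0816.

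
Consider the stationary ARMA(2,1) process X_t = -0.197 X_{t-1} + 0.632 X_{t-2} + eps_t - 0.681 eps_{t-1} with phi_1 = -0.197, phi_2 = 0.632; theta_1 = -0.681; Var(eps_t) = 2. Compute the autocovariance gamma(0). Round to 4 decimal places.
\gamma(0) = 10.2359

Multiply the model equation by X_{t-k} and take expectations. With theta_0 = psi_0 = 1 and psi_j the MA(infinity) weights, this gives
  gamma(k) - sum_i phi_i gamma(k-i) = c_k,
  c_k = sigma^2 * sum_{j=k..q} theta_j psi_{j-k}   (c_k = 0 for k > q),
using gamma(-m) = gamma(m).
psi-weights needed (psi_j = theta_j + sum_i phi_i psi_{j-i}):
  psi_1 = theta_1 + phi_1 = -0.681 + (-0.197) = -0.878
Right-hand sides:
  c_0 = sigma^2 (1 + theta_1 psi_1) = 2 * (1 + (-0.681)(-0.878)) = 2 * 1.597918 = 3.195836
  c_1 = sigma^2 theta_1 = 2 * (-0.681) = -1.362
  c_2 = 0
Equations for k = 0, 1, 2 (AR order 2, c_2 = 0):
  (E0) gamma(0) = phi_1 gamma(1) + phi_2 gamma(2) + c_0
  (E1) gamma(1) = phi_1 gamma(0) + phi_2 gamma(1) + c_1
  (E2) gamma(2) = phi_1 gamma(1) + phi_2 gamma(0)
From (E1): gamma(1) = A gamma(0) + B with
  A = phi_1 / (1 - phi_2) = -0.197 / 0.368 = -0.535326,   B = c_1 / (1 - phi_2) = -1.362 / 0.368 = -3.701087.
Insert (E2) into (E0): gamma(0) (1 - phi_2^2) = phi_1 (1 + phi_2) gamma(1) + c_0.
  phi_1 (1 + phi_2) = (-0.197)(1.632) = -0.321504,   1 - phi_2^2 = 0.600576.
Replace gamma(1) by A gamma(0) + B and collect gamma(0):
  gamma(0) [0.600576 - (-0.321504)(-0.535326)] = (-0.321504)(-3.701087) + 3.195836
  gamma(0) * 0.428467 = 4.38575
  gamma(0) = 4.38575 / 0.428467 = 10.235923.
Therefore gamma(0) = 10.2359 (to 4 decimal places).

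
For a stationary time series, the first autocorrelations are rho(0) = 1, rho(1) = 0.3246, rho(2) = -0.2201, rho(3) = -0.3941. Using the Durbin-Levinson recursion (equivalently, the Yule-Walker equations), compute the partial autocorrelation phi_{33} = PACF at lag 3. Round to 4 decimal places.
\phi_{33} = -0.2301

The PACF at lag k is phi_{kk}, the last component of the solution
to the Yule-Walker system G_k phi = r_k where
  (G_k)_{ij} = rho(|i - j|), (r_k)_i = rho(i), i,j = 1..k.
Equivalently, Durbin-Levinson gives phi_{kk} iteratively:
  phi_{11} = rho(1)
  phi_{kk} = [rho(k) - sum_{j=1..k-1} phi_{k-1,j} rho(k-j)]
            / [1 - sum_{j=1..k-1} phi_{k-1,j} rho(j)],
  phi_{k,j} = phi_{k-1,j} - phi_{kk} phi_{k-1,k-j},  j = 1..k-1.
Step k = 1:
  phi_11 = rho(1) = 0.3246.
Step k = 2:
  phi_22 = [rho(2) - phi_11 rho(1)] / [1 - phi_11 rho(1)] = [-0.2201 - (0.3246)(0.3246)] / [1 - (0.3246)(0.3246)]
         = -0.32546516 / 0.89463484 = -0.363797.
  Update: phi_21 = phi_11 - phi_22 phi_11 = 0.3246 - (-0.363797)(0.3246) = 0.442688.
Step k = 3:
  phi_33 = [rho(3) - phi_21 rho(2) - phi_22 rho(1)] / [1 - phi_21 rho(1) - phi_22 rho(2)]
    numerator   = -0.3941 - (0.442688)(-0.2201) - (-0.363797)(0.3246) = -0.17857589
    denominator = 1 - (0.442688)(0.3246) - (-0.363797)(-0.2201) = 0.7762317
  phi_33 = -0.17857589 / 0.7762317 = -0.2301.
Therefore phi_{33} = -0.2301.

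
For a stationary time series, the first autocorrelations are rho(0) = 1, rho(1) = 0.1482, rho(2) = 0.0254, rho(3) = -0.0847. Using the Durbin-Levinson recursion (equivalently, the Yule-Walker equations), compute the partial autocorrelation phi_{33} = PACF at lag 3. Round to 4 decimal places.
\phi_{33} = -0.0910

The PACF at lag k is phi_{kk}, the last component of the solution
to the Yule-Walker system G_k phi = r_k where
  (G_k)_{ij} = rho(|i - j|), (r_k)_i = rho(i), i,j = 1..k.
Equivalently, Durbin-Levinson gives phi_{kk} iteratively:
  phi_{11} = rho(1)
  phi_{kk} = [rho(k) - sum_{j=1..k-1} phi_{k-1,j} rho(k-j)]
            / [1 - sum_{j=1..k-1} phi_{k-1,j} rho(j)],
  phi_{k,j} = phi_{k-1,j} - phi_{kk} phi_{k-1,k-j},  j = 1..k-1.
Step k = 1:
  phi_11 = rho(1) = 0.1482.
Step k = 2:
  phi_22 = [rho(2) - phi_11 rho(1)] / [1 - phi_11 rho(1)] = [0.0254 - (0.1482)(0.1482)] / [1 - (0.1482)(0.1482)]
         = 0.00343676 / 0.97803676 = 0.003514.
  Update: phi_21 = phi_11 - phi_22 phi_11 = 0.1482 - (0.003514)(0.1482) = 0.147679.
Step k = 3:
  phi_33 = [rho(3) - phi_21 rho(2) - phi_22 rho(1)] / [1 - phi_21 rho(1) - phi_22 rho(2)]
    numerator   = -0.0847 - (0.147679)(0.0254) - (0.003514)(0.1482) = -0.08897182
    denominator = 1 - (0.147679)(0.1482) - (0.003514)(0.0254) = 0.97802468
  phi_33 = -0.08897182 / 0.97802468 = -0.091.
Therefore phi_{33} = -0.0910.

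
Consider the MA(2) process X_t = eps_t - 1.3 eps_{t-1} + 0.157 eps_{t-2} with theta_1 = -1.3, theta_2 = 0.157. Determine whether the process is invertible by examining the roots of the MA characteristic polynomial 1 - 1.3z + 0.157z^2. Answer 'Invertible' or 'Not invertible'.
\text{Not invertible}

The MA(q) characteristic polynomial is P(z) = 1 - 1.3z + 0.157z^2.
Invertibility requires all roots to lie outside the unit circle, i.e. |z| > 1 for every root.
Set 1 + (-1.3) z + (0.157) z^2 = 0, i.e. a z^2 + b z + c = 0 with a = 0.157, b = -1.3, c = 1.
Discriminant D = b^2 - 4ac = (-1.3)^2 - 4*(0.157)*1 = 1.69 - (0.628) = 1.062.
D >= 0, so the roots are real: z = (-b +/- sqrt(D)) / (2a) = (1.3 +/- 1.030534) / (0.314).
  z_1 = (1.3 + 1.030534) / (0.314) = 7.4221,   |z_1| = 7.4221.
  z_2 = (1.3 - 1.030534) / (0.314) = 0.8582,   |z_2| = 0.8582.
Moduli of all roots: 7.4221, 0.8582.
All moduli strictly greater than 1? No.
Verdict: Not invertible.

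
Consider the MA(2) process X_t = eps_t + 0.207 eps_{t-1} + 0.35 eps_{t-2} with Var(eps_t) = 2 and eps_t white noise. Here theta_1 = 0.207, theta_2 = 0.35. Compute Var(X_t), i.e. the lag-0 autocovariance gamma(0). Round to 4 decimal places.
\gamma(0) = 2.3307

For an MA(q) process X_t = eps_t + sum_i theta_i eps_{t-i} with
Var(eps_t) = sigma^2, the variance is
  gamma(0) = sigma^2 * (1 + sum_i theta_i^2).
  sum_i theta_i^2 = (0.207)^2 + (0.35)^2 = 0.042849 + 0.1225 = 0.165349.
  gamma(0) = 2 * (1 + 0.165349) = 2 * 1.165349 = 2.330698, which rounds to 2.3307.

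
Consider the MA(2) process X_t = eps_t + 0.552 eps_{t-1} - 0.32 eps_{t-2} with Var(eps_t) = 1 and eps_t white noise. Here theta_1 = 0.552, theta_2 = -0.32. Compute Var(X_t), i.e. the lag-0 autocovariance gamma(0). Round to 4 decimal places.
\gamma(0) = 1.4071

For an MA(q) process X_t = eps_t + sum_i theta_i eps_{t-i} with
Var(eps_t) = sigma^2, the variance is
  gamma(0) = sigma^2 * (1 + sum_i theta_i^2).
  sum_i theta_i^2 = (0.552)^2 + (-0.32)^2 = 0.304704 + 0.1024 = 0.407104.
  gamma(0) = 1 * (1 + 0.407104) = 1 * 1.407104 = 1.407104, which rounds to 1.4071.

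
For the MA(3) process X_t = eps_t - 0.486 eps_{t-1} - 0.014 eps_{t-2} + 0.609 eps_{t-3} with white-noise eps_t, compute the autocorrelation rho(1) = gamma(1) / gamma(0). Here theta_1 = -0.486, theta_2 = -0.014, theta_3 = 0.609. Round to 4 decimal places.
\rho(1) = -0.3034

For an MA(q) process with theta_0 = 1, the autocovariance is
  gamma(k) = sigma^2 * sum_{i=0..q-k} theta_i * theta_{i+k},
and rho(k) = gamma(k) / gamma(0). Sigma^2 cancels.
  numerator   = (1)*(-0.486) + (-0.486)*(-0.014) + (-0.014)*(0.609) = -0.487722.
  denominator = (1)^2 + (-0.486)^2 + (-0.014)^2 + (0.609)^2 = 1.607273.
  rho(1) = -0.487722 / 1.607273 = -0.3034.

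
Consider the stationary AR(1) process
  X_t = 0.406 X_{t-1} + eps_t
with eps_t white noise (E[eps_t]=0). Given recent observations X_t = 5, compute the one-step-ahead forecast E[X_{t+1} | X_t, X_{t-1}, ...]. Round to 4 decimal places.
E[X_{t+1} \mid \mathcal F_t] = 2.0300

For an AR(p) model X_t = c + sum_i phi_i X_{t-i} + eps_t, the
one-step-ahead conditional mean is
  E[X_{t+1} | X_t, ...] = c + sum_i phi_i X_{t+1-i}.
Substitute known values:
  E[X_{t+1} | ...] = (0.406) * (5)
                   = 2.0300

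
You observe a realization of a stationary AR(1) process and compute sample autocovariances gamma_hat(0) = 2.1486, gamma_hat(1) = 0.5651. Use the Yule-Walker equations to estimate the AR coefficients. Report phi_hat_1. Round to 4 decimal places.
\hat\phi_{1} = 0.2630

The Yule-Walker equations for an AR(p) process read, in matrix form,
  Gamma_p phi = r_p,   with   (Gamma_p)_{ij} = gamma(|i - j|),
                       (r_p)_i = gamma(i),   i,j = 1..p.
Substitute the sample gammas (Toeplitz matrix and right-hand side of size 1):
  Gamma_p = [[2.1486]]
  r_p     = [0.5651]
With p = 1 this is the single equation gamma(0) phi_1 = gamma(1):
  phi_hat_1 = gamma(1) / gamma(0) = 0.5651 / 2.1486 = 0.2630.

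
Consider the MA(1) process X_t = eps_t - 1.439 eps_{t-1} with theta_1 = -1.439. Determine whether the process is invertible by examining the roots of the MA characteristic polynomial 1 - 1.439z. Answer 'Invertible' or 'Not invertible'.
\text{Not invertible}

The MA(q) characteristic polynomial is P(z) = 1 - 1.439z.
Invertibility requires all roots to lie outside the unit circle, i.e. |z| > 1 for every root.
This is linear in z: 1 + (-1.439) z = 0  =>  z = -1/(-1.439) = 0.694927,  |z| = 0.694927.
Moduli of all roots: 0.6949.
All moduli strictly greater than 1? No.
Verdict: Not invertible.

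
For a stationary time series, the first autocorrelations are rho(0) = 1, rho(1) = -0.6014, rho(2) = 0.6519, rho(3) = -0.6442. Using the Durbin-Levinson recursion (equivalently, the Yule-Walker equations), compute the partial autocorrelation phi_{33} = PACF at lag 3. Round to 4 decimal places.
\phi_{33} = -0.3100

The PACF at lag k is phi_{kk}, the last component of the solution
to the Yule-Walker system G_k phi = r_k where
  (G_k)_{ij} = rho(|i - j|), (r_k)_i = rho(i), i,j = 1..k.
Equivalently, Durbin-Levinson gives phi_{kk} iteratively:
  phi_{11} = rho(1)
  phi_{kk} = [rho(k) - sum_{j=1..k-1} phi_{k-1,j} rho(k-j)]
            / [1 - sum_{j=1..k-1} phi_{k-1,j} rho(j)],
  phi_{k,j} = phi_{k-1,j} - phi_{kk} phi_{k-1,k-j},  j = 1..k-1.
Step k = 1:
  phi_11 = rho(1) = -0.6014.
Step k = 2:
  phi_22 = [rho(2) - phi_11 rho(1)] / [1 - phi_11 rho(1)] = [0.6519 - (-0.6014)(-0.6014)] / [1 - (-0.6014)(-0.6014)]
         = 0.29021804 / 0.63831804 = 0.454661.
  Update: phi_21 = phi_11 - phi_22 phi_11 = -0.6014 - (0.454661)(-0.6014) = -0.327967.
Step k = 3:
  phi_33 = [rho(3) - phi_21 rho(2) - phi_22 rho(1)] / [1 - phi_21 rho(1) - phi_22 rho(2)]
    numerator   = -0.6442 - (-0.327967)(0.6519) - (0.454661)(-0.6014) = -0.15696536
    denominator = 1 - (-0.327967)(-0.6014) - (0.454661)(0.6519) = 0.50636734
  phi_33 = -0.15696536 / 0.50636734 = -0.31.
Therefore phi_{33} = -0.3100.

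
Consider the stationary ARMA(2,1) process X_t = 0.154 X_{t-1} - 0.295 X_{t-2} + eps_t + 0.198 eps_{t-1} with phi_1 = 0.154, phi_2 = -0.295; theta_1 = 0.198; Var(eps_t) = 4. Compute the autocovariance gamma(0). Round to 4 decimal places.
\gamma(0) = 4.8276

Multiply the model equation by X_{t-k} and take expectations. With theta_0 = psi_0 = 1 and psi_j the MA(infinity) weights, this gives
  gamma(k) - sum_i phi_i gamma(k-i) = c_k,
  c_k = sigma^2 * sum_{j=k..q} theta_j psi_{j-k}   (c_k = 0 for k > q),
using gamma(-m) = gamma(m).
psi-weights needed (psi_j = theta_j + sum_i phi_i psi_{j-i}):
  psi_1 = theta_1 + phi_1 = 0.198 + (0.154) = 0.352
Right-hand sides:
  c_0 = sigma^2 (1 + theta_1 psi_1) = 4 * (1 + (0.198)(0.352)) = 4 * 1.069696 = 4.278784
  c_1 = sigma^2 theta_1 = 4 * (0.198) = 0.792
  c_2 = 0
Equations for k = 0, 1, 2 (AR order 2, c_2 = 0):
  (E0) gamma(0) = phi_1 gamma(1) + phi_2 gamma(2) + c_0
  (E1) gamma(1) = phi_1 gamma(0) + phi_2 gamma(1) + c_1
  (E2) gamma(2) = phi_1 gamma(1) + phi_2 gamma(0)
From (E1): gamma(1) = A gamma(0) + B with
  A = phi_1 / (1 - phi_2) = 0.154 / 1.295 = 0.118919,   B = c_1 / (1 - phi_2) = 0.792 / 1.295 = 0.611583.
Insert (E2) into (E0): gamma(0) (1 - phi_2^2) = phi_1 (1 + phi_2) gamma(1) + c_0.
  phi_1 (1 + phi_2) = (0.154)(0.705) = 0.10857,   1 - phi_2^2 = 0.912975.
Replace gamma(1) by A gamma(0) + B and collect gamma(0):
  gamma(0) [0.912975 - (0.10857)(0.118919)] = (0.10857)(0.611583) + 4.278784
  gamma(0) * 0.900064 = 4.345184
  gamma(0) = 4.345184 / 0.900064 = 4.827639.
Therefore gamma(0) = 4.8276 (to 4 decimal places).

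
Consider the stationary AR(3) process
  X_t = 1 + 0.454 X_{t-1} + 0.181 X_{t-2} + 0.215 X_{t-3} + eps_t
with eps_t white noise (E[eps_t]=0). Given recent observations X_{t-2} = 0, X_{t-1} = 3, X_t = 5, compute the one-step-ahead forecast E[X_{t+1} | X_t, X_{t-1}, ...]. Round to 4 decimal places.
E[X_{t+1} \mid \mathcal F_t] = 3.8130

For an AR(p) model X_t = c + sum_i phi_i X_{t-i} + eps_t, the
one-step-ahead conditional mean is
  E[X_{t+1} | X_t, ...] = c + sum_i phi_i X_{t+1-i}.
Substitute known values:
  E[X_{t+1} | ...] = 1 + (0.454) * (5) + (0.181) * (3) + (0.215) * (0)
                   = 3.8130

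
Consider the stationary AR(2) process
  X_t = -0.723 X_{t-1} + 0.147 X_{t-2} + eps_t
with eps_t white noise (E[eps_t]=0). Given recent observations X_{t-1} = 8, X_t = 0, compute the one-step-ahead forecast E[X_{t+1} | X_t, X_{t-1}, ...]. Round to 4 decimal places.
E[X_{t+1} \mid \mathcal F_t] = 1.1760

For an AR(p) model X_t = c + sum_i phi_i X_{t-i} + eps_t, the
one-step-ahead conditional mean is
  E[X_{t+1} | X_t, ...] = c + sum_i phi_i X_{t+1-i}.
Substitute known values:
  E[X_{t+1} | ...] = (-0.723) * (0) + (0.147) * (8)
                   = 1.1760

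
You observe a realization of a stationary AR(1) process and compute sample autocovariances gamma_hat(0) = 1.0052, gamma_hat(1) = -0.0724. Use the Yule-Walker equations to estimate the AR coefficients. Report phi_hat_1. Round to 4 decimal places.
\hat\phi_{1} = -0.0720

The Yule-Walker equations for an AR(p) process read, in matrix form,
  Gamma_p phi = r_p,   with   (Gamma_p)_{ij} = gamma(|i - j|),
                       (r_p)_i = gamma(i),   i,j = 1..p.
Substitute the sample gammas (Toeplitz matrix and right-hand side of size 1):
  Gamma_p = [[1.0052]]
  r_p     = [-0.0724]
With p = 1 this is the single equation gamma(0) phi_1 = gamma(1):
  phi_hat_1 = gamma(1) / gamma(0) = -0.0724 / 1.0052 = -0.0720.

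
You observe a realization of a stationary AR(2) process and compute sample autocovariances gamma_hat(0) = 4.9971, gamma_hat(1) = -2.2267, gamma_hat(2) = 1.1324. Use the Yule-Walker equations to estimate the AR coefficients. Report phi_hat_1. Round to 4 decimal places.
\hat\phi_{1} = -0.4300

The Yule-Walker equations for an AR(p) process read, in matrix form,
  Gamma_p phi = r_p,   with   (Gamma_p)_{ij} = gamma(|i - j|),
                       (r_p)_i = gamma(i),   i,j = 1..p.
Substitute the sample gammas (Toeplitz matrix and right-hand side of size 2):
  Gamma_p = [[4.9971, -2.2267], [-2.2267, 4.9971]]
  r_p     = [-2.2267, 1.1324]
Written out:
  4.9971 phi_1 - 2.2267 phi_2 = -2.2267
  -2.2267 phi_1 + 4.9971 phi_2 = 1.1324
Solve by Cramer's rule:
  det = gamma(0)^2 - gamma(1)^2 = (4.9971)^2 - (-2.2267)^2 = 24.97100841 - 4.95819289 = 20.01281552
  phi_hat_1 = [gamma(1) gamma(0) - gamma(1) gamma(2)] / det = [(-2.2267)(4.9971) - (-2.2267)(1.1324)] / 20.01281552 = -8.60552749 / 20.01281552 = -0.43
  phi_hat_2 = [gamma(0) gamma(2) - gamma(1)^2] / det = [(4.9971)(1.1324) - (-2.2267)^2] / 20.01281552 = 0.70052315 / 20.01281552 = 0.035
So phi_hat = [-0.4300, 0.0350].
Therefore phi_hat_1 = -0.4300.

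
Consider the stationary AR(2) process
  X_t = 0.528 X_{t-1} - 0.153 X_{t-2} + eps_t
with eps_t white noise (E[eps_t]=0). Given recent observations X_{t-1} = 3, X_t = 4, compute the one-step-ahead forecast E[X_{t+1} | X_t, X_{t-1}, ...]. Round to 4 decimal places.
E[X_{t+1} \mid \mathcal F_t] = 1.6530

For an AR(p) model X_t = c + sum_i phi_i X_{t-i} + eps_t, the
one-step-ahead conditional mean is
  E[X_{t+1} | X_t, ...] = c + sum_i phi_i X_{t+1-i}.
Substitute known values:
  E[X_{t+1} | ...] = (0.528) * (4) + (-0.153) * (3)
                   = 1.6530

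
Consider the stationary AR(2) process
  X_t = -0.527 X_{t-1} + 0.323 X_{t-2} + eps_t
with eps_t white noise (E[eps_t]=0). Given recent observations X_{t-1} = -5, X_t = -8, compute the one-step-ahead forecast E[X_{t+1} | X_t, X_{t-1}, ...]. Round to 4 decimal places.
E[X_{t+1} \mid \mathcal F_t] = 2.6010

For an AR(p) model X_t = c + sum_i phi_i X_{t-i} + eps_t, the
one-step-ahead conditional mean is
  E[X_{t+1} | X_t, ...] = c + sum_i phi_i X_{t+1-i}.
Substitute known values:
  E[X_{t+1} | ...] = (-0.527) * (-8) + (0.323) * (-5)
                   = 2.6010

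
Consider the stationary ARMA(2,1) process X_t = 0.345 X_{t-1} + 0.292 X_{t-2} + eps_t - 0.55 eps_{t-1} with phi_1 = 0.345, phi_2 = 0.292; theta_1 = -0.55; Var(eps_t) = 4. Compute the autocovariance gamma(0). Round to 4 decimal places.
\gamma(0) = 4.3954

Multiply the model equation by X_{t-k} and take expectations. With theta_0 = psi_0 = 1 and psi_j the MA(infinity) weights, this gives
  gamma(k) - sum_i phi_i gamma(k-i) = c_k,
  c_k = sigma^2 * sum_{j=k..q} theta_j psi_{j-k}   (c_k = 0 for k > q),
using gamma(-m) = gamma(m).
psi-weights needed (psi_j = theta_j + sum_i phi_i psi_{j-i}):
  psi_1 = theta_1 + phi_1 = -0.55 + (0.345) = -0.205
Right-hand sides:
  c_0 = sigma^2 (1 + theta_1 psi_1) = 4 * (1 + (-0.55)(-0.205)) = 4 * 1.11275 = 4.451
  c_1 = sigma^2 theta_1 = 4 * (-0.55) = -2.2
  c_2 = 0
Equations for k = 0, 1, 2 (AR order 2, c_2 = 0):
  (E0) gamma(0) = phi_1 gamma(1) + phi_2 gamma(2) + c_0
  (E1) gamma(1) = phi_1 gamma(0) + phi_2 gamma(1) + c_1
  (E2) gamma(2) = phi_1 gamma(1) + phi_2 gamma(0)
From (E1): gamma(1) = A gamma(0) + B with
  A = phi_1 / (1 - phi_2) = 0.345 / 0.708 = 0.487288,   B = c_1 / (1 - phi_2) = -2.2 / 0.708 = -3.107345.
Insert (E2) into (E0): gamma(0) (1 - phi_2^2) = phi_1 (1 + phi_2) gamma(1) + c_0.
  phi_1 (1 + phi_2) = (0.345)(1.292) = 0.44574,   1 - phi_2^2 = 0.914736.
Replace gamma(1) by A gamma(0) + B and collect gamma(0):
  gamma(0) [0.914736 - (0.44574)(0.487288)] = (0.44574)(-3.107345) + 4.451
  gamma(0) * 0.697532 = 3.065932
  gamma(0) = 3.065932 / 0.697532 = 4.395399.
Therefore gamma(0) = 4.3954 (to 4 decimal places).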